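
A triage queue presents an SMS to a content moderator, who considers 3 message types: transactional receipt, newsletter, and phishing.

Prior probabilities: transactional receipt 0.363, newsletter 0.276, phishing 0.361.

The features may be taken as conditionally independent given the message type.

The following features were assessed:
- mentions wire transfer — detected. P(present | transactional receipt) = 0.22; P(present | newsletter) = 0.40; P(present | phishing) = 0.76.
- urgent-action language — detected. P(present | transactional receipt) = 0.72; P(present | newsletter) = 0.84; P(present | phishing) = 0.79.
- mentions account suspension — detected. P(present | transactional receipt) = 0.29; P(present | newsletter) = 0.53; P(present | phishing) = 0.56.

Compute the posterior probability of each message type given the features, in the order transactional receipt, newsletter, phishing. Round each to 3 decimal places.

For each hypothesis, the unnormalized posterior weight is prior × product of the feature likelihoods:
  transactional receipt: 0.363 × 0.22 × 0.72 × 0.29 = 0.016675
  newsletter: 0.276 × 0.40 × 0.84 × 0.53 = 0.04915
  phishing: 0.361 × 0.76 × 0.79 × 0.56 = 0.12138
The unnormalized weights sum to 0.1872.
P(transactional receipt | evidence) = 0.016675 / 0.1872 ≈ 0.089
P(newsletter | evidence) = 0.04915 / 0.1872 ≈ 0.263
P(phishing | evidence) = 0.12138 / 0.1872 ≈ 0.648

0.089, 0.263, 0.648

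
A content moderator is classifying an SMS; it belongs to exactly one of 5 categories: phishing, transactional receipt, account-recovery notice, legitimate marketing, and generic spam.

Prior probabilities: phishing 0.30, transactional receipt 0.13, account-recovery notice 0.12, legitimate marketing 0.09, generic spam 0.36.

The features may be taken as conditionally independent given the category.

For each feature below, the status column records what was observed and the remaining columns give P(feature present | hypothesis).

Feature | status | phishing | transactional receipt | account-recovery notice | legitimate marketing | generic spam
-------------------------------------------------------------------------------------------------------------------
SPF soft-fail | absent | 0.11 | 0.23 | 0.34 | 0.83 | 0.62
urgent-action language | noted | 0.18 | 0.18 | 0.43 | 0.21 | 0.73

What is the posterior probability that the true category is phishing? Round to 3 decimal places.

Multiply each prior by the joint likelihood of the feature pattern (using 1 − P(present | H) for each absent feature):
  phishing: 0.30 × (1 − 0.11) × 0.18 = 0.04806
  transactional receipt: 0.13 × (1 − 0.23) × 0.18 = 0.018018
  account-recovery notice: 0.12 × (1 − 0.34) × 0.43 = 0.034056
  legitimate marketing: 0.09 × (1 − 0.83) × 0.21 = 0.003213
  generic spam: 0.36 × (1 − 0.62) × 0.73 = 0.099864
The unnormalized weights sum to 0.20321.
P(phishing | evidence) = 0.04806 / 0.20321 ≈ 0.237.

0.237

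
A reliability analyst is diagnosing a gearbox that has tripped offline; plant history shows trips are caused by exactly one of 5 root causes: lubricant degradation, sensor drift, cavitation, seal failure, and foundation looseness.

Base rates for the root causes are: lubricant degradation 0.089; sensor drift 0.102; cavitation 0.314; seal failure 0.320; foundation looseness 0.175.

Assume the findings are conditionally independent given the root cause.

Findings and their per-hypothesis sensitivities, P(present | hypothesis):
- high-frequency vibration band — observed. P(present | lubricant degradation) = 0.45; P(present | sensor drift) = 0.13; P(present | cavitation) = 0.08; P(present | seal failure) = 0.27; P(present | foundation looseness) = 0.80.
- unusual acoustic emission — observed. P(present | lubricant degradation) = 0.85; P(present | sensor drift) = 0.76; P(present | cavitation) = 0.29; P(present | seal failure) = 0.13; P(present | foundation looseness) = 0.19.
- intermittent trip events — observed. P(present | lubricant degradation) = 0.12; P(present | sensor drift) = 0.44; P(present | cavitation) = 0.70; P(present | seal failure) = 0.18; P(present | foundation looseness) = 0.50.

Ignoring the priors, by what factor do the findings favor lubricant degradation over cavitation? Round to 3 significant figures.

2.83

Joint likelihood of the evidence pattern under each hypothesis:
  lubricant degradation: 0.45 × 0.85 × 0.12 = 0.0459
  cavitation: 0.08 × 0.29 × 0.70 = 0.01624
Bayes factor = 0.0459 / 0.01624 ≈ 2.83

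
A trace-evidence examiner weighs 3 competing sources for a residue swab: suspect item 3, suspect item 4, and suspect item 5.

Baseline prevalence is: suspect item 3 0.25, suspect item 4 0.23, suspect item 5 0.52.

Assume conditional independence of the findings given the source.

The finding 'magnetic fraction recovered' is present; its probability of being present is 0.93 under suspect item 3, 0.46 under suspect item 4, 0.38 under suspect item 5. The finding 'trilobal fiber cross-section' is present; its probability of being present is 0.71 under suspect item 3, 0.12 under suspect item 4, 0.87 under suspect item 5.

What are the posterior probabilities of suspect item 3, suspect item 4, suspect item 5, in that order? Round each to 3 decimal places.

For each hypothesis, the unnormalized posterior weight is prior × product of the finding likelihoods:
  suspect item 3: 0.25 × 0.93 × 0.71 = 0.16507
  suspect item 4: 0.23 × 0.46 × 0.12 = 0.012696
  suspect item 5: 0.52 × 0.38 × 0.87 = 0.17191
The unnormalized weights sum to 0.34968.
P(suspect item 3 | evidence) = 0.16507 / 0.34968 ≈ 0.472
P(suspect item 4 | evidence) = 0.012696 / 0.34968 ≈ 0.036
P(suspect item 5 | evidence) = 0.17191 / 0.34968 ≈ 0.492

0.472, 0.036, 0.492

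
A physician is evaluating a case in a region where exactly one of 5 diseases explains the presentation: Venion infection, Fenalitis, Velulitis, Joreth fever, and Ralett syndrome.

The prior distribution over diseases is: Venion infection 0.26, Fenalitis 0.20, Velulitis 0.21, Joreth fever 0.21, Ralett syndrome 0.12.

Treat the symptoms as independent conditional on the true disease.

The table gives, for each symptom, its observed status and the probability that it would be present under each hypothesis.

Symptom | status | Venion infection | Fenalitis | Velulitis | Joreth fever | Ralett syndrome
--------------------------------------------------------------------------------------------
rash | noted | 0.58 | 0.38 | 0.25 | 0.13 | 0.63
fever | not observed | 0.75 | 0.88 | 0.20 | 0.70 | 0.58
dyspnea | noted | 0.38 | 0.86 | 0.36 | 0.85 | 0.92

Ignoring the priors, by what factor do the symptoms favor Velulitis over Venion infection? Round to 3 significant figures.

1.31

Take the product of per-symptom likelihoods under each hypothesis (using 1 − P(present | H) for each absent symptom), then divide.
  Velulitis: 0.25 × (1 − 0.20) × 0.36 = 0.072
  Venion infection: 0.58 × (1 − 0.75) × 0.38 = 0.0551
Bayes factor = 0.072 / 0.0551 ≈ 1.31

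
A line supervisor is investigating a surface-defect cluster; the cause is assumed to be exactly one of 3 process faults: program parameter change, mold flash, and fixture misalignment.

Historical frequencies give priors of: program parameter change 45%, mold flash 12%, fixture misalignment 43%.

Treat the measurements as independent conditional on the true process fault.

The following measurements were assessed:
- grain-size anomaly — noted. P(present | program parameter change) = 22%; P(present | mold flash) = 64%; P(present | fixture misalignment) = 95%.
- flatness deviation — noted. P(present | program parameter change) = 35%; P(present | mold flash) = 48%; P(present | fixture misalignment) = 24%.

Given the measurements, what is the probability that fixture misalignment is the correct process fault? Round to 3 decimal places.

0.578

Multiply each prior by the joint likelihood of the measurement pattern:
  program parameter change: 0.45 × 0.22 × 0.35 = 0.03465
  mold flash: 0.12 × 0.64 × 0.48 = 0.036864
  fixture misalignment: 0.43 × 0.95 × 0.24 = 0.09804
The unnormalized weights sum to 0.16955.
P(fixture misalignment | evidence) = 0.09804 / 0.16955 ≈ 0.578.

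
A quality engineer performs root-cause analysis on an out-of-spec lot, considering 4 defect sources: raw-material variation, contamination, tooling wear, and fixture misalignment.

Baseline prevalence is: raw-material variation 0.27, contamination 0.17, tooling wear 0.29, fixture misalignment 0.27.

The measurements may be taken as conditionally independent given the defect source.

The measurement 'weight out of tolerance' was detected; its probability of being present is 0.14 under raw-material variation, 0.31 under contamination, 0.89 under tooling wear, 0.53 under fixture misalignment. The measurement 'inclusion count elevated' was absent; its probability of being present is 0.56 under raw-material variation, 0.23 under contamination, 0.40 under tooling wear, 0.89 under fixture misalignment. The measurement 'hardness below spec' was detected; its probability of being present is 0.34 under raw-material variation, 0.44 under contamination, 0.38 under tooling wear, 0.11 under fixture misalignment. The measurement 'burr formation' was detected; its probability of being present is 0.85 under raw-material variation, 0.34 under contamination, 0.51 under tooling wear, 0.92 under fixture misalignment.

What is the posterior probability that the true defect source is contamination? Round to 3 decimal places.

For each hypothesis, the unnormalized posterior weight is prior × product of the measurement likelihoods (using 1 − P(present | H) for each absent measurement):
  raw-material variation: 0.27 × 0.14 × (1 − 0.56) × 0.34 × 0.85 = 0.0048066
  contamination: 0.17 × 0.31 × (1 − 0.23) × 0.44 × 0.34 = 0.0060706
  tooling wear: 0.29 × 0.89 × (1 − 0.40) × 0.38 × 0.51 = 0.030012
  fixture misalignment: 0.27 × 0.53 × (1 − 0.89) × 0.11 × 0.92 = 0.001593
Normalizing constant Z = 0.0048066 + 0.0060706 + 0.030012 + 0.001593 = 0.042482.
P(contamination | evidence) = 0.0060706 / 0.042482 ≈ 0.143.

0.143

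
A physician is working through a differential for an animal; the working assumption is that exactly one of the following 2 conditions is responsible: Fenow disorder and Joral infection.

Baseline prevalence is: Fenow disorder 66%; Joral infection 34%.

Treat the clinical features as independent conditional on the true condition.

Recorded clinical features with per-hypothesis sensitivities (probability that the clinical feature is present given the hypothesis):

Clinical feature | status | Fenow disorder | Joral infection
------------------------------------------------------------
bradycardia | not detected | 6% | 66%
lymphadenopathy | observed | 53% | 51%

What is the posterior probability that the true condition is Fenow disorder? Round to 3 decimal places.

0.848

Multiply each prior by the joint likelihood of the clinical feature pattern (using 1 − P(present | H) for each absent clinical feature):
  Fenow disorder: 0.66 × (1 − 0.06) × 0.53 = 0.32881
  Joral infection: 0.34 × (1 − 0.66) × 0.51 = 0.058956
Marginal likelihood of the evidence = 0.38777.
P(Fenow disorder | evidence) = 0.32881 / 0.38777 ≈ 0.848.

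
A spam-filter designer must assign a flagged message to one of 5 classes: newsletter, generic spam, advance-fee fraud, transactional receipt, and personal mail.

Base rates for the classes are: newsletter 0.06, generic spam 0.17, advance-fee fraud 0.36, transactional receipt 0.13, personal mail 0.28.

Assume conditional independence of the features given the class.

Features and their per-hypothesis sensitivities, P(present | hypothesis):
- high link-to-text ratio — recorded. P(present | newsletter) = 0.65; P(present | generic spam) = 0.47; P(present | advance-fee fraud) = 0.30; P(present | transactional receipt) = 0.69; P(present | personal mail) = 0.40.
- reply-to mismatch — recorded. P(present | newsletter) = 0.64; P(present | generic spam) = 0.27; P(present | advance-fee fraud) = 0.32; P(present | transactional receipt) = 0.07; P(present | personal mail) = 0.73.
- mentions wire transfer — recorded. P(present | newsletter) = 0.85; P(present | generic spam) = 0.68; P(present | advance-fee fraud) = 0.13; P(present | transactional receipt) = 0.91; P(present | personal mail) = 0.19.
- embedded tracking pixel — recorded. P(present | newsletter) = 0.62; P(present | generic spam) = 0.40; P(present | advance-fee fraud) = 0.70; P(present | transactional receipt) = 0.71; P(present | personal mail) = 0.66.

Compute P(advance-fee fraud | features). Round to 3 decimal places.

0.086

For each hypothesis, the unnormalized posterior weight is prior × product of the feature likelihoods:
  newsletter: 0.06 × 0.65 × 0.64 × 0.85 × 0.62 = 0.013154
  generic spam: 0.17 × 0.47 × 0.27 × 0.68 × 0.40 = 0.0058679
  advance-fee fraud: 0.36 × 0.30 × 0.32 × 0.13 × 0.70 = 0.003145
  transactional receipt: 0.13 × 0.69 × 0.07 × 0.91 × 0.71 = 0.0040569
  personal mail: 0.28 × 0.40 × 0.73 × 0.19 × 0.66 = 0.010253
The unnormalized weights sum to 0.036476.
P(advance-fee fraud | evidence) = 0.003145 / 0.036476 ≈ 0.086.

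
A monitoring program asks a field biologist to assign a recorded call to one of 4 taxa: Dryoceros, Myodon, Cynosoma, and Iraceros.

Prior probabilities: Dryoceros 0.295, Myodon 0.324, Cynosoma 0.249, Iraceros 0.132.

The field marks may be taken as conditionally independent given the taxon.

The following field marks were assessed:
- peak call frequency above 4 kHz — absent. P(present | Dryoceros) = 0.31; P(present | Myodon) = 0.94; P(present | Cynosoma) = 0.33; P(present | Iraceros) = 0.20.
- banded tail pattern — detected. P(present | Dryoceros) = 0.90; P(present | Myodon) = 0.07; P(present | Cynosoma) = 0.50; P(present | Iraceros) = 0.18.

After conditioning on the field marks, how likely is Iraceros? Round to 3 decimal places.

0.066

For each hypothesis, the unnormalized posterior weight is prior × product of the field mark likelihoods (using 1 − P(present | H) for each absent field mark):
  Dryoceros: 0.295 × (1 − 0.31) × 0.90 = 0.18319
  Myodon: 0.324 × (1 − 0.94) × 0.07 = 0.0013608
  Cynosoma: 0.249 × (1 − 0.33) × 0.50 = 0.083415
  Iraceros: 0.132 × (1 − 0.20) × 0.18 = 0.019008
Marginal likelihood of the evidence = 0.28698.
P(Iraceros | evidence) = 0.019008 / 0.28698 ≈ 0.066.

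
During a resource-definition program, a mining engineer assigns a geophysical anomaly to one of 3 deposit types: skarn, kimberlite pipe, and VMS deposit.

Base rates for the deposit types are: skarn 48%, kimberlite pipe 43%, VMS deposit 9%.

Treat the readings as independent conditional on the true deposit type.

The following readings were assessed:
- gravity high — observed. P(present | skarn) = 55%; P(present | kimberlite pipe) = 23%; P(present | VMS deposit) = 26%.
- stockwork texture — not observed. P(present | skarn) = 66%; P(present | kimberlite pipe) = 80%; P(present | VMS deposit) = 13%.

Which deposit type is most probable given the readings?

skarn

By Bayes' rule with conditional independence, the unnormalized weight for each hypothesis is prior × ∏ likelihoods (using 1 − P(present | H) for each absent reading):
  skarn: 0.48 × 0.55 × (1 − 0.66) = 0.08976
  kimberlite pipe: 0.43 × 0.23 × (1 − 0.80) = 0.01978
  VMS deposit: 0.09 × 0.26 × (1 − 0.13) = 0.020358
Normalizing constant Z = 0.08976 + 0.01978 + 0.020358 = 0.1299.
P(skarn | evidence) ≈ 0.08976 / 0.1299 ≈ 0.691
P(kimberlite pipe | evidence) ≈ 0.01978 / 0.1299 ≈ 0.152
P(VMS deposit | evidence) ≈ 0.020358 / 0.1299 ≈ 0.157
The largest is 0.691, so skarn is most probable.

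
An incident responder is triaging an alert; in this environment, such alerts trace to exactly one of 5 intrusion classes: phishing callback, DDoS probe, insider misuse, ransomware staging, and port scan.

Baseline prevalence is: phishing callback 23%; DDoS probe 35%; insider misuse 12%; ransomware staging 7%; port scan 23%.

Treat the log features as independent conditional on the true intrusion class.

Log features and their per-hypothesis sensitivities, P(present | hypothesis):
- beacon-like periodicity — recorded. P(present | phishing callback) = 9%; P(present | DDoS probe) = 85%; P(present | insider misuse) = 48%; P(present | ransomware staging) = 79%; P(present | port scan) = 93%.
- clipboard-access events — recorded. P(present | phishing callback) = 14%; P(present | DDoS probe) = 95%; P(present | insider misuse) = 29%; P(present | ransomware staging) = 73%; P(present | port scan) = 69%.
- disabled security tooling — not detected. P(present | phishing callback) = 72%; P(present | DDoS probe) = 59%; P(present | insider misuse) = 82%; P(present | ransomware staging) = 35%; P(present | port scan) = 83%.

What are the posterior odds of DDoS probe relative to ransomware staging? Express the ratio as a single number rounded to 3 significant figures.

4.42

Unnormalized posterior weight (prior times the log feature likelihoods) for each of the two hypotheses (using 1 − P(present | H) for each absent log feature):
  DDoS probe: 0.35 × 0.85 × 0.95 × (1 − 0.59) = 0.11588
  ransomware staging: 0.07 × 0.79 × 0.73 × (1 − 0.35) = 0.02624
Odds(DDoS probe : ransomware staging) = 0.11588 / 0.02624 ≈ 4.42.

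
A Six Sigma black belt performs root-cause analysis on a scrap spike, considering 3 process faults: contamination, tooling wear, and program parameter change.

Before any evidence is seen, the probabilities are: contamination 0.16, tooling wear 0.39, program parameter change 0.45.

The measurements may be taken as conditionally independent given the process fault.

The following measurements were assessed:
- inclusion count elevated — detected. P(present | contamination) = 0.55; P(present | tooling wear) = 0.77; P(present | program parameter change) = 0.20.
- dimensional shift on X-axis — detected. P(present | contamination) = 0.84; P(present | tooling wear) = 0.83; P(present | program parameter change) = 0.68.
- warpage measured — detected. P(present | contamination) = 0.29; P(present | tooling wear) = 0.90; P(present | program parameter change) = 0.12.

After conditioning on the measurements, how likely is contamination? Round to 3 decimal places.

Multiply each prior by the joint likelihood of the measurement pattern:
  contamination: 0.16 × 0.55 × 0.84 × 0.29 = 0.021437
  tooling wear: 0.39 × 0.77 × 0.83 × 0.90 = 0.22432
  program parameter change: 0.45 × 0.20 × 0.68 × 0.12 = 0.007344
Normalizing constant Z = 0.021437 + 0.22432 + 0.007344 = 0.2531.
P(contamination | evidence) = 0.021437 / 0.2531 ≈ 0.085.

0.085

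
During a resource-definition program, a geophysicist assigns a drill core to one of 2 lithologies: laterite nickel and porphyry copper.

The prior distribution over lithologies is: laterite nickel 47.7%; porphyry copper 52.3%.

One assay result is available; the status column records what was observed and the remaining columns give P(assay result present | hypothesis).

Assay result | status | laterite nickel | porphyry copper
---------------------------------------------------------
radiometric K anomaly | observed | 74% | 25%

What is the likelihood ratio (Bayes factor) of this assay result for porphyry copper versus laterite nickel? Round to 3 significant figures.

0.338

Likelihood of this assay result under each hypothesis:
  porphyry copper: 0.25
  laterite nickel: 0.74
Bayes factor = 0.25 / 0.74 ≈ 0.338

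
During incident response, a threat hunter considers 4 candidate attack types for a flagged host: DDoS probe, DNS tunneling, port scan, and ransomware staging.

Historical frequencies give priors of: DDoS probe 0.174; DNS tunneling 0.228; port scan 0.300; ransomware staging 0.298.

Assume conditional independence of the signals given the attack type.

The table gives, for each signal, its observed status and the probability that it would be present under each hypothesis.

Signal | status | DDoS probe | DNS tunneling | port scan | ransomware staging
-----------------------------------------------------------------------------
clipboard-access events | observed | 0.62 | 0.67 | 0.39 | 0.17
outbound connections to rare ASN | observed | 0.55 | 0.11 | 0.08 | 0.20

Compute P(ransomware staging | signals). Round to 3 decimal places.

0.106

By Bayes' rule with conditional independence, the unnormalized weight for each hypothesis is prior × ∏ likelihoods:
  DDoS probe: 0.174 × 0.62 × 0.55 = 0.059334
  DNS tunneling: 0.228 × 0.67 × 0.11 = 0.016804
  port scan: 0.300 × 0.39 × 0.08 = 0.00936
  ransomware staging: 0.298 × 0.17 × 0.20 = 0.010132
Normalizing constant Z = 0.059334 + 0.016804 + 0.00936 + 0.010132 = 0.09563.
P(ransomware staging | evidence) = 0.010132 / 0.09563 ≈ 0.106.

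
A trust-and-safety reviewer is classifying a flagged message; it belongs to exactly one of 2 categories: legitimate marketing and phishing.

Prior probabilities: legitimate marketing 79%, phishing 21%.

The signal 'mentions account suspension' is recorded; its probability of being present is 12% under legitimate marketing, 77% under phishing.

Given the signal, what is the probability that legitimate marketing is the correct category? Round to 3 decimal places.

Multiply each prior by the likelihood of the signal:
  legitimate marketing: 0.79 × 0.12 = 0.0948
  phishing: 0.21 × 0.77 = 0.1617
The unnormalized weights sum to 0.2565.
P(legitimate marketing | evidence) = 0.0948 / 0.2565 ≈ 0.370.

0.370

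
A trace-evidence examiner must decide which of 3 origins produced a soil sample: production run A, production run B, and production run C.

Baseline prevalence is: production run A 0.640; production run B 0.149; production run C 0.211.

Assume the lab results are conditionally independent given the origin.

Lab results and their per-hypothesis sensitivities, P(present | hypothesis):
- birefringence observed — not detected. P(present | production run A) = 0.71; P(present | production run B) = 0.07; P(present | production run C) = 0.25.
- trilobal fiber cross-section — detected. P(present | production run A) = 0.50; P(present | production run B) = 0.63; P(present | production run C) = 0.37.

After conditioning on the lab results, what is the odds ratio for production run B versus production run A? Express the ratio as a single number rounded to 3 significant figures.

0.941

Posterior odds equal prior odds times the likelihood ratio; only the two competing hypotheses matter (using 1 − P(present | H) for each absent lab result).
  production run B: 0.149 × (1 − 0.07) × 0.63 = 0.087299
  production run A: 0.640 × (1 − 0.71) × 0.50 = 0.0928
Odds(production run B : production run A) = 0.087299 / 0.0928 ≈ 0.941.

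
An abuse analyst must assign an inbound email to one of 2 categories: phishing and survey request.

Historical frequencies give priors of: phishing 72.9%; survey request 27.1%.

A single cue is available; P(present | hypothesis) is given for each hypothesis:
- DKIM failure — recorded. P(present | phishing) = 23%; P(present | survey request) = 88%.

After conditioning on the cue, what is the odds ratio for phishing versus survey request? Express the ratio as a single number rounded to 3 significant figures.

0.703

The normalizing constant cancels in an odds ratio, so compute prior × likelihood for the two hypotheses only:
  phishing: 0.729 × 0.23 = 0.16767
  survey request: 0.271 × 0.88 = 0.23848
Odds(phishing : survey request) = 0.16767 / 0.23848 ≈ 0.703.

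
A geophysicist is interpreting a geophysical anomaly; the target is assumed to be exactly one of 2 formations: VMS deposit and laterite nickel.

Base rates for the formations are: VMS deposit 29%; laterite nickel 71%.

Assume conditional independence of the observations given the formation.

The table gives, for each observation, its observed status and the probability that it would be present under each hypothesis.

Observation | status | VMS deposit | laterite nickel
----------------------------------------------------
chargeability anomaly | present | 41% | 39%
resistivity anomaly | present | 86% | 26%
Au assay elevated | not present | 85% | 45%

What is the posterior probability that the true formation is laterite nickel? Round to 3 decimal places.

By Bayes' rule with conditional independence, the unnormalized weight for each hypothesis is prior × ∏ likelihoods (using 1 − P(present | H) for each absent observation):
  VMS deposit: 0.29 × 0.41 × 0.86 × (1 − 0.85) = 0.015338
  laterite nickel: 0.71 × 0.39 × 0.26 × (1 − 0.45) = 0.039597
Normalizing constant Z = 0.015338 + 0.039597 = 0.054935.
P(laterite nickel | evidence) = 0.039597 / 0.054935 ≈ 0.721.

0.721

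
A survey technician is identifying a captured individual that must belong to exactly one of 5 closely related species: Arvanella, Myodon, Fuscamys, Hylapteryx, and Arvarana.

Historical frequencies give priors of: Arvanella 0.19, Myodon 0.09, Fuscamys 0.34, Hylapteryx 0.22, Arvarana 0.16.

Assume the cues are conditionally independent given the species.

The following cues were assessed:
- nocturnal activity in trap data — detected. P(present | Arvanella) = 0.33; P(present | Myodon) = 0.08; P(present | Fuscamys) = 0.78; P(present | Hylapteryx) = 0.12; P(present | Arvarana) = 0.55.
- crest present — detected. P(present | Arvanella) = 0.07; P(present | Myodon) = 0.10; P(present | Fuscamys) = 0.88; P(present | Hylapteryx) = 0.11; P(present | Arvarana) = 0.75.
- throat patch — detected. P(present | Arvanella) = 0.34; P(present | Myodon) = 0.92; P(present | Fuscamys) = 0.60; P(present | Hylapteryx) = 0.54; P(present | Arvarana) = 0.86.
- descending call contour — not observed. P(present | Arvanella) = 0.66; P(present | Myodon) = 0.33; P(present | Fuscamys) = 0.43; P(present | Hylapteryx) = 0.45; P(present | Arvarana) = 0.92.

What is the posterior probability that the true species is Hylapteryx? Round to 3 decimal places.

Multiply each prior by the joint likelihood of the cue pattern (using 1 − P(present | H) for each absent cue):
  Arvanella: 0.19 × 0.33 × 0.07 × 0.34 × (1 − 0.66) = 0.00050737
  Myodon: 0.09 × 0.08 × 0.10 × 0.92 × (1 − 0.33) = 0.00044381
  Fuscamys: 0.34 × 0.78 × 0.88 × 0.60 × (1 − 0.43) = 0.079815
  Hylapteryx: 0.22 × 0.12 × 0.11 × 0.54 × (1 − 0.45) = 0.00086249
  Arvarana: 0.16 × 0.55 × 0.75 × 0.86 × (1 − 0.92) = 0.0045408
Normalizing constant Z = 0.00050737 + 0.00044381 + 0.079815 + 0.00086249 + 0.0045408 = 0.086169.
P(Hylapteryx | evidence) = 0.00086249 / 0.086169 ≈ 0.010.

0.010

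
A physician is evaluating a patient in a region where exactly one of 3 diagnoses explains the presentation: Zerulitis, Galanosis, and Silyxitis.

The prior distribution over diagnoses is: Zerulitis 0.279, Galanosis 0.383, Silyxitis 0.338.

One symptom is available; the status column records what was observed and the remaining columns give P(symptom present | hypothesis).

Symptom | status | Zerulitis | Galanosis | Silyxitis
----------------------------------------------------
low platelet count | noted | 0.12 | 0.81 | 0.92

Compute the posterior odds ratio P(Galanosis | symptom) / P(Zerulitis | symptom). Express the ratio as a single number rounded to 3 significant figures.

The normalizing constant cancels in an odds ratio, so compute prior × likelihood for the two hypotheses only:
  Galanosis: 0.383 × 0.81 = 0.31023
  Zerulitis: 0.279 × 0.12 = 0.03348
Odds(Galanosis : Zerulitis) = 0.31023 / 0.03348 ≈ 9.27.

9.27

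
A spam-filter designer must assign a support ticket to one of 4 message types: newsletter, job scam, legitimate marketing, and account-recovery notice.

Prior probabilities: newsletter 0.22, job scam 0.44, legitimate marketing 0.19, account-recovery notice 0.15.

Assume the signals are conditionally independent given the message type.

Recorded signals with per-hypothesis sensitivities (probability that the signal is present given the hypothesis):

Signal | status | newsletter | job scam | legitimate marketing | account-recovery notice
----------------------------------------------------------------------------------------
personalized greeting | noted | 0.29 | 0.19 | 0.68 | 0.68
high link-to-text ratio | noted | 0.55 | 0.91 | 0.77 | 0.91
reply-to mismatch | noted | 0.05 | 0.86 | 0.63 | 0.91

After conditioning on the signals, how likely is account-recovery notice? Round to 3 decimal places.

Multiply each prior by the joint likelihood of the signal pattern:
  newsletter: 0.22 × 0.29 × 0.55 × 0.05 = 0.0017545
  job scam: 0.44 × 0.19 × 0.91 × 0.86 = 0.065425
  legitimate marketing: 0.19 × 0.68 × 0.77 × 0.63 = 0.062675
  account-recovery notice: 0.15 × 0.68 × 0.91 × 0.91 = 0.084466
Normalizing constant Z = 0.0017545 + 0.065425 + 0.062675 + 0.084466 = 0.21432.
P(account-recovery notice | evidence) = 0.084466 / 0.21432 ≈ 0.394.

0.394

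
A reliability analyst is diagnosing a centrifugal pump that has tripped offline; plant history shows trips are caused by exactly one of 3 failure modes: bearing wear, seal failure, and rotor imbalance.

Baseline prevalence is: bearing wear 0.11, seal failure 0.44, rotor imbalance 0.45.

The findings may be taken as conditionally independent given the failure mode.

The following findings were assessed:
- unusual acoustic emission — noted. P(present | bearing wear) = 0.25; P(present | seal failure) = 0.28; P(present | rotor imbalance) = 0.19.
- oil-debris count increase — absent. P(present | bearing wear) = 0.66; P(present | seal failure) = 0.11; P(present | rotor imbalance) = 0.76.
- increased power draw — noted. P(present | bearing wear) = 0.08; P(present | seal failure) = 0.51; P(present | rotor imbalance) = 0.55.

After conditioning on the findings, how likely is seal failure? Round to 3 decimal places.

Multiply each prior by the joint likelihood of the evidence pattern (using 1 − P(present | H) for each absent finding):
  bearing wear: 0.11 × 0.25 × (1 − 0.66) × 0.08 = 0.000748
  seal failure: 0.44 × 0.28 × (1 − 0.11) × 0.51 = 0.05592
  rotor imbalance: 0.45 × 0.19 × (1 − 0.76) × 0.55 = 0.011286
Marginal likelihood of the evidence = 0.067954.
P(seal failure | evidence) = 0.05592 / 0.067954 ≈ 0.823.

0.823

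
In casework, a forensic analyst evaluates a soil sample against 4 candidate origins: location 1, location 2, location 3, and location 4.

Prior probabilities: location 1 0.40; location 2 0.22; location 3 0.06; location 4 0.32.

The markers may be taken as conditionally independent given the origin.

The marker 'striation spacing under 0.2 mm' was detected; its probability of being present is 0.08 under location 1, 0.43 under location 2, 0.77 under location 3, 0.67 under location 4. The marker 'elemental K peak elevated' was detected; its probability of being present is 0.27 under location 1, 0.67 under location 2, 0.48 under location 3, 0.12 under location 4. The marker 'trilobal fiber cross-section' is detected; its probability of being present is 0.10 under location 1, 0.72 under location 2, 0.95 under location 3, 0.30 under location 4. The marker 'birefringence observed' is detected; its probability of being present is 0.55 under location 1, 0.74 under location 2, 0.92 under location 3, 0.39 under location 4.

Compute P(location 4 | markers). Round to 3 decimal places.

0.053

For each hypothesis, the unnormalized posterior weight is prior × product of the marker likelihoods:
  location 1: 0.40 × 0.08 × 0.27 × 0.10 × 0.55 = 0.0004752
  location 2: 0.22 × 0.43 × 0.67 × 0.72 × 0.74 = 0.03377
  location 3: 0.06 × 0.77 × 0.48 × 0.95 × 0.92 = 0.019382
  location 4: 0.32 × 0.67 × 0.12 × 0.30 × 0.39 = 0.0030102
The unnormalized weights sum to 0.056637.
P(location 4 | evidence) = 0.0030102 / 0.056637 ≈ 0.053.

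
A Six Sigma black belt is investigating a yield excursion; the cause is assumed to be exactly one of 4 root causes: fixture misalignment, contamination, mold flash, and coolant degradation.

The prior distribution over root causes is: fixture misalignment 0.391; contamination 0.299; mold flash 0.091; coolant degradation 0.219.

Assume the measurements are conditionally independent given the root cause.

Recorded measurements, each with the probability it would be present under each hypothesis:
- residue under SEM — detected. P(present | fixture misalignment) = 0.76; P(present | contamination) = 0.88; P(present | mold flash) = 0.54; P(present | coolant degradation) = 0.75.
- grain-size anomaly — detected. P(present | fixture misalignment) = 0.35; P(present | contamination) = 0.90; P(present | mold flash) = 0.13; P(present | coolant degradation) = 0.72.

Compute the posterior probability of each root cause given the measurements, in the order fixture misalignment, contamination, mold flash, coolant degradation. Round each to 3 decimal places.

By Bayes' rule with conditional independence, the unnormalized weight for each hypothesis is prior × ∏ likelihoods:
  fixture misalignment: 0.391 × 0.76 × 0.35 = 0.10401
  contamination: 0.299 × 0.88 × 0.90 = 0.23681
  mold flash: 0.091 × 0.54 × 0.13 = 0.0063882
  coolant degradation: 0.219 × 0.75 × 0.72 = 0.11826
The unnormalized weights sum to 0.46546.
P(fixture misalignment | evidence) = 0.10401 / 0.46546 ≈ 0.223
P(contamination | evidence) = 0.23681 / 0.46546 ≈ 0.509
P(mold flash | evidence) = 0.0063882 / 0.46546 ≈ 0.014
P(coolant degradation | evidence) = 0.11826 / 0.46546 ≈ 0.254

0.223, 0.509, 0.014, 0.254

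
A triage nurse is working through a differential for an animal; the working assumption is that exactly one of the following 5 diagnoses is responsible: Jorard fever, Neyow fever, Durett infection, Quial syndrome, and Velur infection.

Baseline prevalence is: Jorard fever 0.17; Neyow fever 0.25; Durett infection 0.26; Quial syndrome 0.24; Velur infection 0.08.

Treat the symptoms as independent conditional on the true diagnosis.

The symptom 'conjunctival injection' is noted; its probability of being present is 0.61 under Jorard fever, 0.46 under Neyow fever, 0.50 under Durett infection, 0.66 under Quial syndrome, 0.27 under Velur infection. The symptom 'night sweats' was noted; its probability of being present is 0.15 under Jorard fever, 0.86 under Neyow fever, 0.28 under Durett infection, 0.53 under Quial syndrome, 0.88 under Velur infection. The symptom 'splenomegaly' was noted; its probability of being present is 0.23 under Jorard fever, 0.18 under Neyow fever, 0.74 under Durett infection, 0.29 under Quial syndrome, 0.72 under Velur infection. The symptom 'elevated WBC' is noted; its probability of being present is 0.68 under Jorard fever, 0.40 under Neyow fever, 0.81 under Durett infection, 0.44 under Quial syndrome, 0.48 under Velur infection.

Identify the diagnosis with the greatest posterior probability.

Durett infection

For each hypothesis, the unnormalized posterior weight is prior × product of the symptom likelihoods:
  Jorard fever: 0.17 × 0.61 × 0.15 × 0.23 × 0.68 = 0.0024328
  Neyow fever: 0.25 × 0.46 × 0.86 × 0.18 × 0.40 = 0.0071208
  Durett infection: 0.26 × 0.50 × 0.28 × 0.74 × 0.81 = 0.021818
  Quial syndrome: 0.24 × 0.66 × 0.53 × 0.29 × 0.44 = 0.010712
  Velur infection: 0.08 × 0.27 × 0.88 × 0.72 × 0.48 = 0.0065692
Marginal likelihood of the evidence = 0.048653.
P(Jorard fever | evidence) ≈ 0.0024328 / 0.048653 ≈ 0.050
P(Neyow fever | evidence) ≈ 0.0071208 / 0.048653 ≈ 0.146
P(Durett infection | evidence) ≈ 0.021818 / 0.048653 ≈ 0.448
P(Quial syndrome | evidence) ≈ 0.010712 / 0.048653 ≈ 0.220
P(Velur infection | evidence) ≈ 0.0065692 / 0.048653 ≈ 0.135
The largest is 0.448, so Durett infection is most probable.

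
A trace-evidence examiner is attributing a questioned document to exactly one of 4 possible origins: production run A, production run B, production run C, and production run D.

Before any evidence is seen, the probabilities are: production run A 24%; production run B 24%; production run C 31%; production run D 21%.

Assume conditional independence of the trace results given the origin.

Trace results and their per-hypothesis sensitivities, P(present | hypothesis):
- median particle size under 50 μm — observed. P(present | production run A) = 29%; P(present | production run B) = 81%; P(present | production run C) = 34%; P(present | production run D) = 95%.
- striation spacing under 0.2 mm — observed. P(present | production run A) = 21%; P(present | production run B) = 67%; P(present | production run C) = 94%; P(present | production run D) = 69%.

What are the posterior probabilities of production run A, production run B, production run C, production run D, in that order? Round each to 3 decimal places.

0.038, 0.341, 0.260, 0.361

Multiply each prior by the joint likelihood of the trace result pattern:
  production run A: 0.24 × 0.29 × 0.21 = 0.014616
  production run B: 0.24 × 0.81 × 0.67 = 0.13025
  production run C: 0.31 × 0.34 × 0.94 = 0.099076
  production run D: 0.21 × 0.95 × 0.69 = 0.13765
Normalizing constant Z = 0.014616 + 0.13025 + 0.099076 + 0.13765 = 0.3816.
P(production run A | evidence) = 0.014616 / 0.3816 ≈ 0.038
P(production run B | evidence) = 0.13025 / 0.3816 ≈ 0.341
P(production run C | evidence) = 0.099076 / 0.3816 ≈ 0.260
P(production run D | evidence) = 0.13765 / 0.3816 ≈ 0.361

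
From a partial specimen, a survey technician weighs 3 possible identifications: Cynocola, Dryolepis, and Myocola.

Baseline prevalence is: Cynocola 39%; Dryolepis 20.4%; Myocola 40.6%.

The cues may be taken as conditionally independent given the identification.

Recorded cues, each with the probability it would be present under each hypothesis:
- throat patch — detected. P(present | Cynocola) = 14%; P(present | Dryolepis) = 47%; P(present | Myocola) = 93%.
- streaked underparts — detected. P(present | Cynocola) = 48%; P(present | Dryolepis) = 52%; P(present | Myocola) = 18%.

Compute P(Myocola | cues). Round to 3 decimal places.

By Bayes' rule with conditional independence, the unnormalized weight for each hypothesis is prior × ∏ likelihoods:
  Cynocola: 0.390 × 0.14 × 0.48 = 0.026208
  Dryolepis: 0.204 × 0.47 × 0.52 = 0.049858
  Myocola: 0.406 × 0.93 × 0.18 = 0.067964
Normalizing constant Z = 0.026208 + 0.049858 + 0.067964 = 0.14403.
P(Myocola | evidence) = 0.067964 / 0.14403 ≈ 0.472.

0.472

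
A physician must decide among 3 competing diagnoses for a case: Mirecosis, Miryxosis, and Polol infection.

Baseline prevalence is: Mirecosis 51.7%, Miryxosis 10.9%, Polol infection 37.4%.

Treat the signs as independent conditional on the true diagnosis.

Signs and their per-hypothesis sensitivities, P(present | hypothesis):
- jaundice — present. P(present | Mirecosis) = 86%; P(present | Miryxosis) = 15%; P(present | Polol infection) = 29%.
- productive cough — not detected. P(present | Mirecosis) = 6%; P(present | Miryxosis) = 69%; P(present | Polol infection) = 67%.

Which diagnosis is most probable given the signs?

Multiply each prior by the joint likelihood of the sign pattern (using 1 − P(present | H) for each absent sign):
  Mirecosis: 0.517 × 0.86 × (1 − 0.06) = 0.41794
  Miryxosis: 0.109 × 0.15 × (1 − 0.69) = 0.0050685
  Polol infection: 0.374 × 0.29 × (1 − 0.67) = 0.035792
Normalizing constant Z = 0.41794 + 0.0050685 + 0.035792 = 0.4588.
P(Mirecosis | evidence) ≈ 0.41794 / 0.4588 ≈ 0.911
P(Miryxosis | evidence) ≈ 0.0050685 / 0.4588 ≈ 0.011
P(Polol infection | evidence) ≈ 0.035792 / 0.4588 ≈ 0.078
The largest is 0.911, so Mirecosis is most probable.

Mirecosis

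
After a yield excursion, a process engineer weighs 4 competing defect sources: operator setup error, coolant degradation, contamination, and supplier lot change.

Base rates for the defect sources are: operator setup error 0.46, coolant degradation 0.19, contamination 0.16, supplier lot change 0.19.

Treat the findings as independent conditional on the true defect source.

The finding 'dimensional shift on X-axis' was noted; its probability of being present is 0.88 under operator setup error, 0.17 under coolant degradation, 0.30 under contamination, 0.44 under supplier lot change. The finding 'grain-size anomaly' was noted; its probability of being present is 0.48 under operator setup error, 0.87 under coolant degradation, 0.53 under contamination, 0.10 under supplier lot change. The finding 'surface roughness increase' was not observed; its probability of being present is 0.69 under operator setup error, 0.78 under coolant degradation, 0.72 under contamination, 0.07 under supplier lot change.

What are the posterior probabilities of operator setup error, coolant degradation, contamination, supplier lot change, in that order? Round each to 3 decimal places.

For each hypothesis, the unnormalized posterior weight is prior × product of the finding likelihoods (using 1 − P(present | H) for each absent finding):
  operator setup error: 0.46 × 0.88 × 0.48 × (1 − 0.69) = 0.060234
  coolant degradation: 0.19 × 0.17 × 0.87 × (1 − 0.78) = 0.0061822
  contamination: 0.16 × 0.30 × 0.53 × (1 − 0.72) = 0.0071232
  supplier lot change: 0.19 × 0.44 × 0.10 × (1 − 0.07) = 0.0077748
Marginal likelihood of the evidence = 0.081314.
P(operator setup error | evidence) = 0.060234 / 0.081314 ≈ 0.741
P(coolant degradation | evidence) = 0.0061822 / 0.081314 ≈ 0.076
P(contamination | evidence) = 0.0071232 / 0.081314 ≈ 0.088
P(supplier lot change | evidence) = 0.0077748 / 0.081314 ≈ 0.096

0.741, 0.076, 0.088, 0.096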